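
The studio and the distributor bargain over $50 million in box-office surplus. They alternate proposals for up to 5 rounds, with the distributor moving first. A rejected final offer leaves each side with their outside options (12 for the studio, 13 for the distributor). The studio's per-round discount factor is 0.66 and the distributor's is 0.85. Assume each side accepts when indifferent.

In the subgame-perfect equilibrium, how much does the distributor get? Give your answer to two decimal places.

38.50

Round 5 (the distributor proposes): the studio gets 12 if talks fail, so the distributor offers 12 and keeps 38.
Round 4 (the studio proposes): the distributor can get 38 next round, worth 0.85 × 38 = 32.3 now; the studio offers that and keeps 17.7.
Round 3 (the distributor proposes): the studio can get 17.7 next round, worth 0.66 × 17.7 = 11.682 now. The distributor offers 11.682 and keeps 50 − 11.682 = 38.318.
Round 2 (the studio proposes): the distributor can get 38.318 next round, worth 0.85 × 38.318 = 32.5703 now, so the studio offers 32.5703, keeping 17.4297.
Round 1 (the distributor proposes): the studio can get 17.4297 next round, worth 0.66 × 17.4297 = 11.503602 now. The distributor offers 11.503602 and keeps 50 − 11.503602 = 38.496398.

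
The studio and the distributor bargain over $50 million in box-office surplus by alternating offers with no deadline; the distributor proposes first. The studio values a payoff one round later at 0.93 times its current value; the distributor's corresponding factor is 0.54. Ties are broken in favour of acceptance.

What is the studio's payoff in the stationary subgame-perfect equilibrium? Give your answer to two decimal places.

In a stationary SPE each proposer offers the other exactly their discounted continuation value.
If the distributor keeps x when proposing and the studio keeps y when proposing, then x = 50 − 0.93y and y = 50 − 0.54x.
Solving: x = 50(1 − 0.93) / (1 − 0.54·0.93) = 3.5 / 0.4978 ≈ 7.0309.
The studio gets 50 − 7.0309 ≈ 42.9691.

42.97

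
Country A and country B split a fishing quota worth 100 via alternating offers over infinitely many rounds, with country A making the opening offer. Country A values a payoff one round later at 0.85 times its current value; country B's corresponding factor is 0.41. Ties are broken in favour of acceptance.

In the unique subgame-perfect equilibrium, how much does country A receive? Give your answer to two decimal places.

90.56

In a stationary SPE each proposer offers the other exactly their discounted continuation value.
If country A keeps x when proposing and country B keeps y when proposing, then x = 100 − 0.41y and y = 100 − 0.85x.
Solving: x = 100(1 − 0.41) / (1 − 0.85·0.41) = 59 / 0.6515 ≈ 90.5602.
Country B gets 100 − 90.5602 ≈ 9.4398.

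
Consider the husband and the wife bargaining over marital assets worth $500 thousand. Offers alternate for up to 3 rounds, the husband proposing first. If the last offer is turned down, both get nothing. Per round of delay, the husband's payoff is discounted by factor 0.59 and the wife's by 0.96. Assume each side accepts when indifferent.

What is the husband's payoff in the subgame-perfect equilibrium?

303.2

Solve by backward induction from round 3.
Round 3 (the husband proposes): the wife will accept anything ≥ 0, so the husband offers 0 and keeps 500.
Round 2 (the wife proposes): the husband can get 500 next round, worth 0.59 × 500 = 295 now, so the wife offers 295, keeping 205.
Round 1 (the husband proposes): the wife can get 205 next round, worth 0.96 × 205 = 196.8 now, so the husband offers 196.8, keeping 303.2.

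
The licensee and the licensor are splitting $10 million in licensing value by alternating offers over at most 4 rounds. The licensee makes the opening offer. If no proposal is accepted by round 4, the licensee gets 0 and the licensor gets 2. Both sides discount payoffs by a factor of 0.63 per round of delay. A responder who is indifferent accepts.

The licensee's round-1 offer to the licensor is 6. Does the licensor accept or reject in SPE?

Work out the licensor's continuation value if the offer is rejected.
Round 4 (the licensor proposes): the licensee will accept anything ≥ 0, so the licensor offers 0 and keeps 10.
Round 3 (the licensee proposes): the licensor can get 10 next round, worth 0.63 × 10 = 6.3 now; the licensee offers that and keeps 3.7.
Round 2 (the licensor proposes): the licensee can get 3.7 next round, worth 0.63 × 3.7 = 2.331 now. The licensor offers 2.331 and keeps 10 − 2.331 = 7.669.
So by rejecting in round 1, the licensor gets 7.669 next round, worth 0.63 × 7.669 = 4.83147 now.
Offer 6 ≥ 4.83147, so the licensor accepts.

Accept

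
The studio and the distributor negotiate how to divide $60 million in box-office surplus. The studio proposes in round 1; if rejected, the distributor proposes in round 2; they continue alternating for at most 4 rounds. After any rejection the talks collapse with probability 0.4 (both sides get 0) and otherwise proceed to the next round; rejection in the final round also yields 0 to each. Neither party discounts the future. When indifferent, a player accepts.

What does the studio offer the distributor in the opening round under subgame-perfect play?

27.36

Round 4 (the distributor proposes): the studio will accept anything ≥ 0, so the distributor offers 0 and keeps 60.
Round 3 (the studio proposes): rejecting gives the distributor an expected 0.6 × 60 = 36; the studio offers that and keeps 24.
Round 2 (the distributor proposes): rejecting gives the studio an expected 0.6 × 24 = 14.4. The distributor offers 14.4 and keeps 60 − 14.4 = 45.6.
Round 1 (the studio proposes): rejecting gives the distributor an expected 0.6 × 45.6 = 27.36; the studio offers that and keeps 32.64.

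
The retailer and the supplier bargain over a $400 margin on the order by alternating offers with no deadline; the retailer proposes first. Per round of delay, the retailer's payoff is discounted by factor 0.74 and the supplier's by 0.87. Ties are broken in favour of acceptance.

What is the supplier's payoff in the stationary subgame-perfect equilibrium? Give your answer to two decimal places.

Let x be the retailer's share when the retailer proposes and y be the supplier's share when the supplier proposes.
The supplier accepts iff offered ≥ 0.87·y, so x = 400 − 0.87y. Symmetrically y = 400 − 0.74x.
Substituting: x = 400 − 0.87(400 − 0.74x), giving x(1 − 0.74·0.87) = 400(1 − 0.87).
So x = 400 × 0.13 / 0.3562 ≈ 145.9854, and the supplier receives 400 − x ≈ 254.0146.

254.01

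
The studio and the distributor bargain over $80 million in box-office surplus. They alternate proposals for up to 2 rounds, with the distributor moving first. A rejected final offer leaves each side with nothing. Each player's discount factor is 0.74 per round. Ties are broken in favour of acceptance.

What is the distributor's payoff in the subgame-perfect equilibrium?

20.8

Round 2 (the studio proposes): rejection yields 0 for the distributor; the studio offers 0 and keeps 80.
Round 1 (the distributor proposes): the studio can get 80 next round, worth 0.74 × 80 = 59.2 now. The distributor offers 59.2 and keeps 80 − 59.2 = 20.8.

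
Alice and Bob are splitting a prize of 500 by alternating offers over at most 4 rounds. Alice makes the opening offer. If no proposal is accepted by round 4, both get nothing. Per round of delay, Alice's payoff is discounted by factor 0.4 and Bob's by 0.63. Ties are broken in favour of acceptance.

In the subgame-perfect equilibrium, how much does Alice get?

231.62

Round 4 (Bob proposes): rejection yields 0 for Alice; Bob offers 0 and keeps 500.
Round 3 (Alice proposes): Bob can get 500 next round, worth 0.63 × 500 = 315 now; Alice offers that and keeps 185.
Round 2 (Bob proposes): Alice can get 185 next round, worth 0.4 × 185 = 74 now. Bob offers 74 and keeps 500 − 74 = 426.
Round 1 (Alice proposes): Bob can get 426 next round, worth 0.63 × 426 = 268.38 now. Alice offers 268.38 and keeps 500 − 268.38 = 231.62.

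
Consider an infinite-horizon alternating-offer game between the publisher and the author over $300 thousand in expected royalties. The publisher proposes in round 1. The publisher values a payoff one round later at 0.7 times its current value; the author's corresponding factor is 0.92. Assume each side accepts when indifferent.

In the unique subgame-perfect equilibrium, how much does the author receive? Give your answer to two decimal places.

In a stationary SPE each proposer offers the other exactly their discounted continuation value.
If the publisher keeps x when proposing and the author keeps y when proposing, then x = 300 − 0.92y and y = 300 − 0.7x.
Solving: x = 300(1 − 0.92) / (1 − 0.7·0.92) = 24 / 0.356 ≈ 67.4157.
The author gets 300 − 67.4157 ≈ 232.5843.

232.58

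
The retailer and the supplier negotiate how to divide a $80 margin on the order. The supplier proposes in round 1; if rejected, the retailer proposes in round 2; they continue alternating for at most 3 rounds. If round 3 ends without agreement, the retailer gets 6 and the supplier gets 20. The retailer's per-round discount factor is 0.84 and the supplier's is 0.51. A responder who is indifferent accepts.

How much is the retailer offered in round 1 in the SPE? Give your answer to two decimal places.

Round 3 (the supplier proposes): the retailer gets 6 if talks fail, so the supplier offers 6 and keeps 74.
Round 2 (the retailer proposes): the supplier can get 74 next round, worth 0.51 × 74 = 37.74 now, so the retailer offers 37.74, keeping 42.26.
Round 1 (the supplier proposes): the retailer can get 42.26 next round, worth 0.84 × 42.26 = 35.4984 now, so the supplier offers 35.4984, keeping 44.5016.

35.50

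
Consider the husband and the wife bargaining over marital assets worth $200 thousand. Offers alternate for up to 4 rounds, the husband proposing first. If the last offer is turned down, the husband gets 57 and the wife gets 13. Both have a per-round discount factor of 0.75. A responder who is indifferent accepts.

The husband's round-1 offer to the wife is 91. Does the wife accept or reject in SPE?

Reject

Round 4 (the wife proposes): the husband gets 57 if talks fail, so the wife offers 57 and keeps 143.
Round 3 (the husband proposes): the wife can get 143 next round, worth 0.75 × 143 = 107.25 now. The husband offers 107.25 and keeps 200 − 107.25 = 92.75.
Round 2 (the wife proposes): the husband can get 92.75 next round, worth 0.75 × 92.75 = 69.5625 now. The wife offers 69.5625 and keeps 200 − 69.5625 = 130.4375.
So by rejecting in round 1, the wife gets 130.4375 next round, worth 0.75 × 130.4375 = 97.828125 now.
Offer 91 < 97.828125, so the wife rejects.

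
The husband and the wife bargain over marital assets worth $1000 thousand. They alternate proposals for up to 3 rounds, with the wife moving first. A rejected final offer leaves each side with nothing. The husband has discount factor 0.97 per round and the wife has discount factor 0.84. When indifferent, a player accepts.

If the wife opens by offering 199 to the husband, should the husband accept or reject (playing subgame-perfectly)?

Round 3 (the wife proposes): the husband will accept anything ≥ 0, so the wife offers 0 and keeps 1000.
Round 2 (the husband proposes): the wife can get 1000 next round, worth 0.84 × 1000 = 840 now; the husband offers that and keeps 160.
So by rejecting in round 1, the husband gets 160 next round, worth 0.97 × 160 = 155.2 now.
Offer 199 ≥ 155.2, so the husband accepts.

Accept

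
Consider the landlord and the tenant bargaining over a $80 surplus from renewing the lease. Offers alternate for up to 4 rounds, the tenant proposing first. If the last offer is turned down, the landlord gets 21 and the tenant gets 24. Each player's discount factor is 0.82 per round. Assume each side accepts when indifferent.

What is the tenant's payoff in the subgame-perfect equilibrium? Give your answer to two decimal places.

37.32

By backward induction:
Round 4 (the landlord proposes): the tenant gets 24 if talks fail, so the landlord offers 24 and keeps 56.
Round 3 (the tenant proposes): the landlord can get 56 next round, worth 0.82 × 56 = 45.92 now. The tenant offers 45.92 and keeps 80 − 45.92 = 34.08.
Round 2 (the landlord proposes): the tenant can get 34.08 next round, worth 0.82 × 34.08 = 27.9456 now. The landlord offers 27.9456 and keeps 80 − 27.9456 = 52.0544.
Round 1 (the tenant proposes): the landlord can get 52.0544 next round, worth 0.82 × 52.0544 = 42.684608 now; the tenant offers that and keeps 37.315392.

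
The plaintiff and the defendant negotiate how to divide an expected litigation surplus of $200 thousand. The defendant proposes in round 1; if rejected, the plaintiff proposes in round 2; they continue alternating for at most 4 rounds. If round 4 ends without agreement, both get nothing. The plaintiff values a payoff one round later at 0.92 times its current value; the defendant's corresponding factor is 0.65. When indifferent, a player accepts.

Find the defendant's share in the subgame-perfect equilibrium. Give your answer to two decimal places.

25.57

Work backward from the last round.
Round 4 (the plaintiff proposes): the defendant will accept anything ≥ 0, so the plaintiff offers 0 and keeps 200.
Round 3 (the defendant proposes): the plaintiff can get 200 next round, worth 0.92 × 200 = 184 now, so the defendant offers 184, keeping 16.
Round 2 (the plaintiff proposes): the defendant can get 16 next round, worth 0.65 × 16 = 10.4 now; the plaintiff offers that and keeps 189.6.
Round 1 (the defendant proposes): the plaintiff can get 189.6 next round, worth 0.92 × 189.6 = 174.432 now, so the defendant offers 174.432, keeping 25.568.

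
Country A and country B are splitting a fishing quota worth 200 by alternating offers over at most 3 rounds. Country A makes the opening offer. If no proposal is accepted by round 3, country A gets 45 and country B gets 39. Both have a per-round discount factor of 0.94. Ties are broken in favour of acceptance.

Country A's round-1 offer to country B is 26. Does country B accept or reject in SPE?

Round 3 (country A proposes): country B gets 39 if talks fail, so country A offers 39 and keeps 161.
Round 2 (country B proposes): country A can get 161 next round, worth 0.94 × 161 = 151.34 now. Country B offers 151.34 and keeps 200 − 151.34 = 48.66.
So by rejecting in round 1, country B gets 48.66 next round, worth 0.94 × 48.66 = 45.7404 now.
Offer 26 < 45.7404, so country B rejects.

Reject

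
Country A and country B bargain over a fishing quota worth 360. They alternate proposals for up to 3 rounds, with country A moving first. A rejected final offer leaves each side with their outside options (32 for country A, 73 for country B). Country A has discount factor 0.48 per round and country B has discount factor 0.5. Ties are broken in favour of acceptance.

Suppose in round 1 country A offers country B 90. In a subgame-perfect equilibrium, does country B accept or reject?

Round 3 (country A proposes): country B gets 73 if talks fail, so country A offers 73 and keeps 287.
Round 2 (country B proposes): country A can get 287 next round, worth 0.48 × 287 = 137.76 now; country B offers that and keeps 222.24.
So by rejecting in round 1, country B gets 222.24 next round, worth 0.5 × 222.24 = 111.12 now.
Offer 90 < 111.12, so country B rejects.

Reject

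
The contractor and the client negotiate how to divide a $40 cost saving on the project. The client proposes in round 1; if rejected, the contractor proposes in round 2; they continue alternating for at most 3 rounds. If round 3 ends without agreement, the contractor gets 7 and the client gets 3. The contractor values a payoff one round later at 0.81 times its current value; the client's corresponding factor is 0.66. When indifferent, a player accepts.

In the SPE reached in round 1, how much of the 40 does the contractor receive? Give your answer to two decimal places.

14.76

Round 3 (the client proposes): the contractor gets 7 if talks fail, so the client offers 7 and keeps 33.
Round 2 (the contractor proposes): the client can get 33 next round, worth 0.66 × 33 = 21.78 now; the contractor offers that and keeps 18.22.
Round 1 (the client proposes): the contractor can get 18.22 next round, worth 0.81 × 18.22 = 14.7582 now. The client offers 14.7582 and keeps 40 − 14.7582 = 25.2418.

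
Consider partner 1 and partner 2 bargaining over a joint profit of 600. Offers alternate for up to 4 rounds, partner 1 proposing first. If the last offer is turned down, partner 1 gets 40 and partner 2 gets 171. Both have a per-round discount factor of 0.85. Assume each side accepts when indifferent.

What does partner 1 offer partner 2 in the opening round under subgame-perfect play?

Round 4 (partner 2 proposes): partner 1 gets 40 if talks fail, so partner 2 offers 40 and keeps 560.
Round 3 (partner 1 proposes): partner 2 can get 560 next round, worth 0.85 × 560 = 476 now. Partner 1 offers 476 and keeps 600 − 476 = 124.
Round 2 (partner 2 proposes): partner 1 can get 124 next round, worth 0.85 × 124 = 105.4 now, so partner 2 offers 105.4, keeping 494.6.
Round 1 (partner 1 proposes): partner 2 can get 494.6 next round, worth 0.85 × 494.6 = 420.41 now; partner 1 offers that and keeps 179.59.

420.41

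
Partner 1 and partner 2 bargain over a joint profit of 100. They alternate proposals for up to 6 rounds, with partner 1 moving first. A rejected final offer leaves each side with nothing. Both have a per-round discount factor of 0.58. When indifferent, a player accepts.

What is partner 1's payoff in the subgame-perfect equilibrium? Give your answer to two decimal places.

Work backward from the last round.
Round 6 (partner 2 proposes): rejection yields 0 for partner 1; partner 2 offers 0 and keeps 100.
Round 5 (partner 1 proposes): partner 2 can get 100 next round, worth 0.58 × 100 = 58 now, so partner 1 offers 58, keeping 42.
Round 4 (partner 2 proposes): partner 1 can get 42 next round, worth 0.58 × 42 = 24.36 now. Partner 2 offers 24.36 and keeps 100 − 24.36 = 75.64.
Round 3 (partner 1 proposes): partner 2 can get 75.64 next round, worth 0.58 × 75.64 = 43.8712 now; partner 1 offers that and keeps 56.1288.
Round 2 (partner 2 proposes): partner 1 can get 56.1288 next round, worth 0.58 × 56.1288 = 32.554704 now. Partner 2 offers 32.554704 and keeps 100 − 32.554704 = 67.445296.
Round 1 (partner 1 proposes): partner 2 can get 67.445296 next round, worth 0.58 × 67.445296 = 39.11827168 now; partner 1 offers that and keeps 60.88172832.

60.88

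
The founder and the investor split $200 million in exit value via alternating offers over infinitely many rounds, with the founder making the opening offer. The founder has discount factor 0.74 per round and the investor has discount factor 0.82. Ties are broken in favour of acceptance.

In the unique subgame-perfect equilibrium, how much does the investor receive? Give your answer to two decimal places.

When the founder proposes, the investor accepts any offer worth at least 0.82 times what the investor would get by proposing next round; and vice versa.
This gives x = 200 − 0.82y and y = 200 − 0.74x, where x and y are each side's share when it proposes.
Hence (1 − 0.82·0.74)x = 200(1 − 0.82), i.e. 0.3932·x = 36.
x ≈ 91.5565; the investor's share is 200 − x ≈ 108.4435.

108.44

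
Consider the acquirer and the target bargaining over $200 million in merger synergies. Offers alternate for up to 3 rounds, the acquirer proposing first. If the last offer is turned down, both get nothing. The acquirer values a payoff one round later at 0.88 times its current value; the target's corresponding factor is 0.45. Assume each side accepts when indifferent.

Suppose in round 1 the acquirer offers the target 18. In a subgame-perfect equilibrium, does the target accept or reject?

Accept

Work out the target's continuation value if the offer is rejected.
Round 3 (the acquirer proposes): rejection yields 0 for the target; the acquirer offers 0 and keeps 200.
Round 2 (the target proposes): the acquirer can get 200 next round, worth 0.88 × 200 = 176 now; the target offers that and keeps 24.
So by rejecting in round 1, the target gets 24 next round, worth 0.45 × 24 = 10.8 now.
Offer 18 ≥ 10.8, so the target accepts.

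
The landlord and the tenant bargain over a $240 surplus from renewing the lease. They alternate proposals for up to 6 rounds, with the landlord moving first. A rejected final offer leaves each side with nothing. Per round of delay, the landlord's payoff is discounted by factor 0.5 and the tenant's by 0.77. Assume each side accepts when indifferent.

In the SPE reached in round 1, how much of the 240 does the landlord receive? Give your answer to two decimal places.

Round 6 (the tenant proposes): the landlord will accept anything ≥ 0, so the tenant offers 0 and keeps 240.
Round 5 (the landlord proposes): the tenant can get 240 next round, worth 0.77 × 240 = 184.8 now; the landlord offers that and keeps 55.2.
Round 4 (the tenant proposes): the landlord can get 55.2 next round, worth 0.5 × 55.2 = 27.6 now; the tenant offers that and keeps 212.4.
Round 3 (the landlord proposes): the tenant can get 212.4 next round, worth 0.77 × 212.4 = 163.548 now; the landlord offers that and keeps 76.452.
Round 2 (the tenant proposes): the landlord can get 76.452 next round, worth 0.5 × 76.452 = 38.226 now, so the tenant offers 38.226, keeping 201.774.
Round 1 (the landlord proposes): the tenant can get 201.774 next round, worth 0.77 × 201.774 = 155.36598 now; the landlord offers that and keeps 84.63402.

84.63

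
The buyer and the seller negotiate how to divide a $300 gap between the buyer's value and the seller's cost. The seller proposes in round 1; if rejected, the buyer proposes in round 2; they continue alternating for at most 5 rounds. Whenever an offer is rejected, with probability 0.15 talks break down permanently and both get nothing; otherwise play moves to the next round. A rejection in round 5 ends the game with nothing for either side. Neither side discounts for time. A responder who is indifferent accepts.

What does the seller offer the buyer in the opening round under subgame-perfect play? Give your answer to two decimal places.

65.89

Round 5 (the seller proposes): rejection yields 0 for the buyer; the seller offers 0 and keeps 300.
Round 4 (the buyer proposes): rejecting gives the seller an expected 0.85 × 300 = 255, so the buyer offers 255, keeping 45.
Round 3 (the seller proposes): rejecting gives the buyer an expected 0.85 × 45 = 38.25. The seller offers 38.25 and keeps 300 − 38.25 = 261.75.
Round 2 (the buyer proposes): rejecting gives the seller an expected 0.85 × 261.75 = 222.4875, so the buyer offers 222.4875, keeping 77.5125.
Round 1 (the seller proposes): rejecting gives the buyer an expected 0.85 × 77.5125 = 65.885625. The seller offers 65.885625 and keeps 300 − 65.885625 = 234.114375.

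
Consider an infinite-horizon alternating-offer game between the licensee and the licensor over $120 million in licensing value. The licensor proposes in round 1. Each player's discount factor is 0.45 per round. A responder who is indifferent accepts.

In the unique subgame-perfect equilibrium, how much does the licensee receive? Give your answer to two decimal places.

37.24

In a stationary SPE each proposer offers the other exactly their discounted continuation value.
If the licensor keeps x when proposing and the licensee keeps y when proposing, then x = 120 − 0.45y and y = 120 − 0.45x.
Solving: x = 120(1 − 0.45) / (1 − 0.45·0.45) = 66 / 0.7975 ≈ 82.7586.
The licensee gets 120 − 82.7586 ≈ 37.2414.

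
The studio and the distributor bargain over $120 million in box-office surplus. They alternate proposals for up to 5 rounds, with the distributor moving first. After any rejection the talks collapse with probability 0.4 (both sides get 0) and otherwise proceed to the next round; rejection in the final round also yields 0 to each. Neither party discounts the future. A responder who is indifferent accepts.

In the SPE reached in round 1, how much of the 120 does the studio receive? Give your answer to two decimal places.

39.17

By backward induction:
Round 5 (the distributor proposes): rejection yields 0 for the studio; the distributor offers 0 and keeps 120.
Round 4 (the studio proposes): rejecting gives the distributor an expected 0.6 × 120 = 72, so the studio offers 72, keeping 48.
Round 3 (the distributor proposes): rejecting gives the studio an expected 0.6 × 48 = 28.8. The distributor offers 28.8 and keeps 120 − 28.8 = 91.2.
Round 2 (the studio proposes): rejecting gives the distributor an expected 0.6 × 91.2 = 54.72. The studio offers 54.72 and keeps 120 − 54.72 = 65.28.
Round 1 (the distributor proposes): rejecting gives the studio an expected 0.6 × 65.28 = 39.168, so the distributor offers 39.168, keeping 80.832.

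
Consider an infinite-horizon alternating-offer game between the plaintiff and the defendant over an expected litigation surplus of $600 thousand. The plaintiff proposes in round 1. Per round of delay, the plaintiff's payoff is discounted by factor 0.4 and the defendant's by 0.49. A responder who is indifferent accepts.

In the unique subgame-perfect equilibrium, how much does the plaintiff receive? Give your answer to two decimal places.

380.60

In a stationary SPE each proposer offers the other exactly their discounted continuation value.
If the plaintiff keeps x when proposing and the defendant keeps y when proposing, then x = 600 − 0.49y and y = 600 − 0.4x.
Solving: x = 600(1 − 0.49) / (1 − 0.4·0.49) = 306 / 0.804 ≈ 380.5970.
The defendant gets 600 − 380.5970 ≈ 219.4030.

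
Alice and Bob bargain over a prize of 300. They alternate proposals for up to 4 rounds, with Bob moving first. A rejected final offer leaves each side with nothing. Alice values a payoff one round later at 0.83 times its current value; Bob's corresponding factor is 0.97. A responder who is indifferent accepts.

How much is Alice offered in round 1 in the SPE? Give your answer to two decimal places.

By backward induction:
Round 4 (Alice proposes): rejection yields 0 for Bob; Alice offers 0 and keeps 300.
Round 3 (Bob proposes): Alice can get 300 next round, worth 0.83 × 300 = 249 now. Bob offers 249 and keeps 300 − 249 = 51.
Round 2 (Alice proposes): Bob can get 51 next round, worth 0.97 × 51 = 49.47 now. Alice offers 49.47 and keeps 300 − 49.47 = 250.53.
Round 1 (Bob proposes): Alice can get 250.53 next round, worth 0.83 × 250.53 = 207.9399 now. Bob offers 207.9399 and keeps 300 − 207.9399 = 92.0601.

207.94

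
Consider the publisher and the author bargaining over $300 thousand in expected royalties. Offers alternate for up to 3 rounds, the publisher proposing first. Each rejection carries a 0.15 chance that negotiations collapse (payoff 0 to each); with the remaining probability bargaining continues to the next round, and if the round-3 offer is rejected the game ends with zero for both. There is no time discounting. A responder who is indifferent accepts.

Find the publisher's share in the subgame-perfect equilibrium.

Round 3 (the publisher proposes): the author will accept anything ≥ 0, so the publisher offers 0 and keeps 300.
Round 2 (the author proposes): rejecting gives the publisher an expected 0.85 × 300 = 255; the author offers that and keeps 45.
Round 1 (the publisher proposes): rejecting gives the author an expected 0.85 × 45 = 38.25; the publisher offers that and keeps 261.75.

261.75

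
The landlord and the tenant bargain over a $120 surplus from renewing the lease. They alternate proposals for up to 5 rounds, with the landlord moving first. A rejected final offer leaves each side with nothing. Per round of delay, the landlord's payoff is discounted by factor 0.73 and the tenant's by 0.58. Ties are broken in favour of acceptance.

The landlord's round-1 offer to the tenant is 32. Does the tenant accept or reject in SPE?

Round 5 (the landlord proposes): the tenant will accept anything ≥ 0, so the landlord offers 0 and keeps 120.
Round 4 (the tenant proposes): the landlord can get 120 next round, worth 0.73 × 120 = 87.6 now. The tenant offers 87.6 and keeps 120 − 87.6 = 32.4.
Round 3 (the landlord proposes): the tenant can get 32.4 next round, worth 0.58 × 32.4 = 18.792 now. The landlord offers 18.792 and keeps 120 − 18.792 = 101.208.
Round 2 (the tenant proposes): the landlord can get 101.208 next round, worth 0.73 × 101.208 = 73.88184 now, so the tenant offers 73.88184, keeping 46.11816.
So by rejecting in round 1, the tenant gets 46.11816 next round, worth 0.58 × 46.11816 = 26.7485328 now.
Offer 32 ≥ 26.7485328, so the tenant accepts.

Accept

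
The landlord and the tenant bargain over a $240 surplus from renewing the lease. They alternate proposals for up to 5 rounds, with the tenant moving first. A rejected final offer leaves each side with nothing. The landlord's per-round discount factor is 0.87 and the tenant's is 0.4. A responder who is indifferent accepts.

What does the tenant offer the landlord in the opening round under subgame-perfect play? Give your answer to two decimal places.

168.88

Work backward from the last round.
Round 5 (the tenant proposes): rejection yields 0 for the landlord; the tenant offers 0 and keeps 240.
Round 4 (the landlord proposes): the tenant can get 240 next round, worth 0.4 × 240 = 96 now; the landlord offers that and keeps 144.
Round 3 (the tenant proposes): the landlord can get 144 next round, worth 0.87 × 144 = 125.28 now, so the tenant offers 125.28, keeping 114.72.
Round 2 (the landlord proposes): the tenant can get 114.72 next round, worth 0.4 × 114.72 = 45.888 now, so the landlord offers 45.888, keeping 194.112.
Round 1 (the tenant proposes): the landlord can get 194.112 next round, worth 0.87 × 194.112 = 168.87744 now, so the tenant offers 168.87744, keeping 71.12256.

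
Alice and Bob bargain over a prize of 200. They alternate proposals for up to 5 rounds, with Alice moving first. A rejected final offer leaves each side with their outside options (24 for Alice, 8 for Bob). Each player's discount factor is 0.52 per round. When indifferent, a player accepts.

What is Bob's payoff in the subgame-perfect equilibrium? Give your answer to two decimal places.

Round 5 (Alice proposes): Bob gets 8 if talks fail, so Alice offers 8 and keeps 192.
Round 4 (Bob proposes): Alice can get 192 next round, worth 0.52 × 192 = 99.84 now, so Bob offers 99.84, keeping 100.16.
Round 3 (Alice proposes): Bob can get 100.16 next round, worth 0.52 × 100.16 = 52.0832 now. Alice offers 52.0832 and keeps 200 − 52.0832 = 147.9168.
Round 2 (Bob proposes): Alice can get 147.9168 next round, worth 0.52 × 147.9168 = 76.916736 now. Bob offers 76.916736 and keeps 200 − 76.916736 = 123.083264.
Round 1 (Alice proposes): Bob can get 123.083264 next round, worth 0.52 × 123.083264 = 64.00329728 now; Alice offers that and keeps 135.99670272.

64.00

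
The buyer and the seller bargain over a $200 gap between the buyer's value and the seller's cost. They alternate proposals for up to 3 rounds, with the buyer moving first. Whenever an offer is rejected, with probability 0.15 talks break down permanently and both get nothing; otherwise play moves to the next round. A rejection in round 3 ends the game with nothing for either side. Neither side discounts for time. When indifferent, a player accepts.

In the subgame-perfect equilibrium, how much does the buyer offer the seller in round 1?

25.5

Round 3 (the buyer proposes): rejection yields 0 for the seller; the buyer offers 0 and keeps 200.
Round 2 (the seller proposes): rejecting gives the buyer an expected 0.85 × 200 = 170, so the seller offers 170, keeping 30.
Round 1 (the buyer proposes): rejecting gives the seller an expected 0.85 × 30 = 25.5. The buyer offers 25.5 and keeps 200 − 25.5 = 174.5.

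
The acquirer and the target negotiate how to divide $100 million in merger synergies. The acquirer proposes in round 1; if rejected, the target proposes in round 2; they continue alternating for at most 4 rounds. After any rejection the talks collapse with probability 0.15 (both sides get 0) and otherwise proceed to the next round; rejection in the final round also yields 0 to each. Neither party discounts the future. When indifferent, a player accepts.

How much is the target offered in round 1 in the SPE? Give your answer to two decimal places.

Round 4 (the target proposes): the acquirer will accept anything ≥ 0, so the target offers 0 and keeps 100.
Round 3 (the acquirer proposes): rejecting gives the target an expected 0.85 × 100 = 85. The acquirer offers 85 and keeps 100 − 85 = 15.
Round 2 (the target proposes): rejecting gives the acquirer an expected 0.85 × 15 = 12.75. The target offers 12.75 and keeps 100 − 12.75 = 87.25.
Round 1 (the acquirer proposes): rejecting gives the target an expected 0.85 × 87.25 = 74.1625. The acquirer offers 74.1625 and keeps 100 − 74.1625 = 25.8375.

74.16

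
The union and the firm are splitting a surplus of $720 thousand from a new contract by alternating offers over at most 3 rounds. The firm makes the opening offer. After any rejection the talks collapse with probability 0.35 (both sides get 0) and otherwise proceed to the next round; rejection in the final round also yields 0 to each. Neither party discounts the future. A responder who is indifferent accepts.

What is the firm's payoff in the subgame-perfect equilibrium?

Round 3 (the firm proposes): rejection yields 0 for the union; the firm offers 0 and keeps 720.
Round 2 (the union proposes): rejecting gives the firm an expected 0.65 × 720 = 468; the union offers that and keeps 252.
Round 1 (the firm proposes): rejecting gives the union an expected 0.65 × 252 = 163.8. The firm offers 163.8 and keeps 720 − 163.8 = 556.2.

556.2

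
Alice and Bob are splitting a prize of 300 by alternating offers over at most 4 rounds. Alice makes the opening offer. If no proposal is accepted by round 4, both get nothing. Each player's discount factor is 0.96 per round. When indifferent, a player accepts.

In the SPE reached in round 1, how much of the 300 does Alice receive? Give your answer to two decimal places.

23.06

Round 4 (Bob proposes): rejection yields 0 for Alice; Bob offers 0 and keeps 300.
Round 3 (Alice proposes): Bob can get 300 next round, worth 0.96 × 300 = 288 now, so Alice offers 288, keeping 12.
Round 2 (Bob proposes): Alice can get 12 next round, worth 0.96 × 12 = 11.52 now, so Bob offers 11.52, keeping 288.48.
Round 1 (Alice proposes): Bob can get 288.48 next round, worth 0.96 × 288.48 = 276.9408 now. Alice offers 276.9408 and keeps 300 − 276.9408 = 23.0592.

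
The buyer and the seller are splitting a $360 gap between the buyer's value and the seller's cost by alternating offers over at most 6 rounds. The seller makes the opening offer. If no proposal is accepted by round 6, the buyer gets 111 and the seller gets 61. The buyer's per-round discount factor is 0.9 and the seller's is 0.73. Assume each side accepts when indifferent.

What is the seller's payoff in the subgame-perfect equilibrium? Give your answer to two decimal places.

98.89

Round 6 (the buyer proposes): the seller gets 61 if talks fail, so the buyer offers 61 and keeps 299.
Round 5 (the seller proposes): the buyer can get 299 next round, worth 0.9 × 299 = 269.1 now, so the seller offers 269.1, keeping 90.9.
Round 4 (the buyer proposes): the seller can get 90.9 next round, worth 0.73 × 90.9 = 66.357 now, so the buyer offers 66.357, keeping 293.643.
Round 3 (the seller proposes): the buyer can get 293.643 next round, worth 0.9 × 293.643 = 264.2787 now, so the seller offers 264.2787, keeping 95.7213.
Round 2 (the buyer proposes): the seller can get 95.7213 next round, worth 0.73 × 95.7213 = 69.876549 now, so the buyer offers 69.876549, keeping 290.123451.
Round 1 (the seller proposes): the buyer can get 290.123451 next round, worth 0.9 × 290.123451 = 261.1111059 now, so the seller offers 261.1111059, keeping 98.8888941.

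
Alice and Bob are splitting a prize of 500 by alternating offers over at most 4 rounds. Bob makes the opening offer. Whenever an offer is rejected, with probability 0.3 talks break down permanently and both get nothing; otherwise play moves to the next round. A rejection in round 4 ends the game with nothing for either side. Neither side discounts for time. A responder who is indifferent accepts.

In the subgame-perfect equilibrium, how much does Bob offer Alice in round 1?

276.5

By backward induction:
Round 4 (Alice proposes): Bob will accept anything ≥ 0, so Alice offers 0 and keeps 500.
Round 3 (Bob proposes): rejecting gives Alice an expected 0.7 × 500 = 350. Bob offers 350 and keeps 500 − 350 = 150.
Round 2 (Alice proposes): rejecting gives Bob an expected 0.7 × 150 = 105. Alice offers 105 and keeps 500 − 105 = 395.
Round 1 (Bob proposes): rejecting gives Alice an expected 0.7 × 395 = 276.5. Bob offers 276.5 and keeps 500 − 276.5 = 223.5.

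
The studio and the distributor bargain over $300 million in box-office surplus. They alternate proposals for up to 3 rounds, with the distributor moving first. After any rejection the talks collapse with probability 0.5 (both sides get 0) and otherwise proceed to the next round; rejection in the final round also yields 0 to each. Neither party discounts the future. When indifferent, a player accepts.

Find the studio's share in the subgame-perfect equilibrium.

Round 3 (the distributor proposes): rejection yields 0 for the studio; the distributor offers 0 and keeps 300.
Round 2 (the studio proposes): rejecting gives the distributor an expected 0.5 × 300 = 150, so the studio offers 150, keeping 150.
Round 1 (the distributor proposes): rejecting gives the studio an expected 0.5 × 150 = 75. The distributor offers 75 and keeps 300 − 75 = 225.

75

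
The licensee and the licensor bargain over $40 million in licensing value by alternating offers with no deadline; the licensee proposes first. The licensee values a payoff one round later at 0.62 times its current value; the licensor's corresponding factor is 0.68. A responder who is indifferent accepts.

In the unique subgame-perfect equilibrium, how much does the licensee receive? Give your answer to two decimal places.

When the licensee proposes, the licensor accepts any offer worth at least 0.68 times what the licensor would get by proposing next round; and vice versa.
This gives x = 40 − 0.68y and y = 40 − 0.62x, where x and y are each side's share when it proposes.
Hence (1 − 0.68·0.62)x = 40(1 − 0.68), i.e. 0.5784·x = 12.8.
x ≈ 22.1300; the licensor's share is 40 − x ≈ 17.8700.

22.13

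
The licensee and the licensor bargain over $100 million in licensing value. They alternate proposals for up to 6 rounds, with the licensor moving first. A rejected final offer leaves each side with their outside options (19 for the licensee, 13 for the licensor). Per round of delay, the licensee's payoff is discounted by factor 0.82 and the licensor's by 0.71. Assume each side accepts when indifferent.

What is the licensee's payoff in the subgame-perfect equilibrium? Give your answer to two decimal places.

61.81

Round 6 (the licensee proposes): the licensor gets 13 if talks fail, so the licensee offers 13 and keeps 87.
Round 5 (the licensor proposes): the licensee can get 87 next round, worth 0.82 × 87 = 71.34 now. The licensor offers 71.34 and keeps 100 − 71.34 = 28.66.
Round 4 (the licensee proposes): the licensor can get 28.66 next round, worth 0.71 × 28.66 = 20.3486 now, so the licensee offers 20.3486, keeping 79.6514.
Round 3 (the licensor proposes): the licensee can get 79.6514 next round, worth 0.82 × 79.6514 = 65.314148 now. The licensor offers 65.314148 and keeps 100 − 65.314148 = 34.685852.
Round 2 (the licensee proposes): the licensor can get 34.685852 next round, worth 0.71 × 34.685852 = 24.62695492 now. The licensee offers 24.62695492 and keeps 100 − 24.62695492 = 75.37304508.
Round 1 (the licensor proposes): the licensee can get 75.37304508 next round, worth 0.82 × 75.37304508 = 61.8058969656 now; the licensor offers that and keeps 38.1941030344.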